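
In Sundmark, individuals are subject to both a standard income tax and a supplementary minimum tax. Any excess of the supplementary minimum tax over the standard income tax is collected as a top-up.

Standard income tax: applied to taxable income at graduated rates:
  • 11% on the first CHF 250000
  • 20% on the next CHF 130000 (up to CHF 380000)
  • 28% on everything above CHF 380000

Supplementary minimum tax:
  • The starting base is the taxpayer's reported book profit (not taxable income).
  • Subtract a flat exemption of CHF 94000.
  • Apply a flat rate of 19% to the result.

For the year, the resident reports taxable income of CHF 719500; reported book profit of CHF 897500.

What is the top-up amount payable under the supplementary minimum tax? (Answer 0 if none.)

CHF 4105

Supplementary minimum tax:
  Base (reported book profit): CHF 897500
  Less exemption CHF 94000 → base CHF 803500
  CHF 803500 × 19% = CHF 152665

Standard income tax:
  CHF 250000 × 11% = CHF 27500
  CHF 130000 × 20% = CHF 26000
  CHF 339500 × 28% = CHF 95060
  → CHF 148560

Excess of supplementary minimum tax over standard income tax: CHF 152665 − CHF 148560 = CHF 4105.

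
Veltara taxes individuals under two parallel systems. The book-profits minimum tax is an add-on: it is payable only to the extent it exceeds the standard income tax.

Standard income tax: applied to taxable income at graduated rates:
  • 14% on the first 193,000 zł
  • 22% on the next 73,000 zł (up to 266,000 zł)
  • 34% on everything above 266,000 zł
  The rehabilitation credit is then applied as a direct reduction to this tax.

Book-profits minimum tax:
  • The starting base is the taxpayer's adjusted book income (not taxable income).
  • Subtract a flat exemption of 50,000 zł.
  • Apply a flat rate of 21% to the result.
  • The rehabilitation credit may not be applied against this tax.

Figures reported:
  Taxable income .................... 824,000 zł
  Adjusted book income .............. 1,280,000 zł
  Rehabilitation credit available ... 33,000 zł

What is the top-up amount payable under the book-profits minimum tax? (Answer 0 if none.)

Book-profits minimum tax:
  Base (adjusted book income): 1,280,000 zł
  Less exemption 50,000 zł → base 1,230,000 zł
  1,230,000 zł × 21% = 258,300 zł

Standard income tax:
  193,000 zł × 14% = 27,020 zł
  73,000 zł × 22% = 16,060 zł
  558,000 zł × 34% = 189,720 zł
  → 232,800 zł
  Less rehabilitation credit 33,000 zł → 199,800 zł

Excess of book-profits minimum tax over standard income tax: 258,300 zł − 199,800 zł = 58,500 zł.

58,500 zł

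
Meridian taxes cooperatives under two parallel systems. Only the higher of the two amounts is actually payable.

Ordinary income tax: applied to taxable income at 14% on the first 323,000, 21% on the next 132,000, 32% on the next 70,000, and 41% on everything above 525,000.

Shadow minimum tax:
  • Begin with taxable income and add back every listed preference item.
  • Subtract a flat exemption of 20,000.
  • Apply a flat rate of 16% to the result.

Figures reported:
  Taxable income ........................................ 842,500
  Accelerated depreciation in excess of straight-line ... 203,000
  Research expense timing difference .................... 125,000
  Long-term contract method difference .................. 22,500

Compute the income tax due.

225,515

Ordinary income tax:
  323,000 × 14% = 45,220
  132,000 × 21% = 27,720
  70,000 × 32% = 22,400
  317,500 × 41% = 130,175
  → 225,515

Shadow minimum tax:
  Adjusted income: 842,500 + 203,000 + 125,000 + 22,500 = 1,193,000
  Less exemption 20,000 → base 1,173,000
  1,173,000 × 16% = 187,680

225,515 > 187,680, so the ordinary income tax governs.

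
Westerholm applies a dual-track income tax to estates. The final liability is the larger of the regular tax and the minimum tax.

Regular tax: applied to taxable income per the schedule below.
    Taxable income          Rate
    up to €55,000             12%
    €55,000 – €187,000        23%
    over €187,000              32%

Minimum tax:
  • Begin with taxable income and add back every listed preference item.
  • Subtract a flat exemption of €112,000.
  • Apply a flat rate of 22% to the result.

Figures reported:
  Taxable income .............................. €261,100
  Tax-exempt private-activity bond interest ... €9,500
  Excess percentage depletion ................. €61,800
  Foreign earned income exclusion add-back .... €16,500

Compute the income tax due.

€60,672

Minimum tax:
  Adjusted income: €261,100 + €9,500 + €61,800 + €16,500 = €348,900
  Less exemption €112,000 → base €236,900
  €236,900 × 22% = €52,118

Regular tax:
  €55,000 × 12% = €6,600
  €132,000 × 23% = €30,360
  €74,100 × 32% = €23,712
  → €60,672

€60,672 > €52,118, so the regular tax governs.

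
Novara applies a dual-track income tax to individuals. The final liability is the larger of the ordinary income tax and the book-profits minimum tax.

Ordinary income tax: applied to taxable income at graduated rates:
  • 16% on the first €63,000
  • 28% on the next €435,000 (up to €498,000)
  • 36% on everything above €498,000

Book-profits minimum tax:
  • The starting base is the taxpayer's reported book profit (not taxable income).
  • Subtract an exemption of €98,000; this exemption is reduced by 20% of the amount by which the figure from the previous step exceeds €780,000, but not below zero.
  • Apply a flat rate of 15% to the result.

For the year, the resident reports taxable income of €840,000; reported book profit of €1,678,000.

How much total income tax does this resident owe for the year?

€255,000

Book-profits minimum tax:
  Base (reported book profit): €1,678,000
  Exemption: 20% × (€1,678,000 − €780,000) = €179,600 ≥ €98,000, so the exemption is fully phased out
  Base: €1,678,000 − €0 = €1,678,000
  €1,678,000 × 15% = €251,700

Ordinary income tax:
  €63,000 × 16% = €10,080
  €435,000 × 28% = €121,800
  €342,000 × 36% = €123,120
  → €255,000

€255,000 > €251,700, so the ordinary income tax governs.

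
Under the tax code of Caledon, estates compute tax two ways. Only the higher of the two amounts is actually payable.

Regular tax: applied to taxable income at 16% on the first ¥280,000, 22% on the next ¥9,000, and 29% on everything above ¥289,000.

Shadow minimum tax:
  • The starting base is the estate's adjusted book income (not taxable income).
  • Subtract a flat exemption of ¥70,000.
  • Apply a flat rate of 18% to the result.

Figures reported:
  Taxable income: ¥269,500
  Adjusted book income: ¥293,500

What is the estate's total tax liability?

¥43,120

Regular tax:
  ¥269,500 × 16% = ¥43,120

Shadow minimum tax:
  Base (adjusted book income): ¥293,500
  Less exemption ¥70,000 → base ¥223,500
  ¥223,500 × 18% = ¥40,230

¥43,120 > ¥40,230, so the regular tax governs.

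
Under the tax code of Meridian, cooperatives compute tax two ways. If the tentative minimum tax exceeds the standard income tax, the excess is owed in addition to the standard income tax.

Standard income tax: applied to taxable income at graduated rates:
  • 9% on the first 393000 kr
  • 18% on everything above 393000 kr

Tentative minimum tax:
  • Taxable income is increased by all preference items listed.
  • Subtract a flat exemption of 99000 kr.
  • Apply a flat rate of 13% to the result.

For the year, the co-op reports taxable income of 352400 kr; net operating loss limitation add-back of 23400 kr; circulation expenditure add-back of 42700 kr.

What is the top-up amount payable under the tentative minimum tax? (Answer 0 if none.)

9819 kr

Standard income tax:
  352400 kr × 9% = 31716 kr

Tentative minimum tax:
  Adjusted income: 352400 kr + 23400 kr + 42700 kr = 418500 kr
  Less exemption 99000 kr → base 319500 kr
  319500 kr × 13% = 41535 kr

Excess of tentative minimum tax over standard income tax: 41535 kr − 31716 kr = 9819 kr.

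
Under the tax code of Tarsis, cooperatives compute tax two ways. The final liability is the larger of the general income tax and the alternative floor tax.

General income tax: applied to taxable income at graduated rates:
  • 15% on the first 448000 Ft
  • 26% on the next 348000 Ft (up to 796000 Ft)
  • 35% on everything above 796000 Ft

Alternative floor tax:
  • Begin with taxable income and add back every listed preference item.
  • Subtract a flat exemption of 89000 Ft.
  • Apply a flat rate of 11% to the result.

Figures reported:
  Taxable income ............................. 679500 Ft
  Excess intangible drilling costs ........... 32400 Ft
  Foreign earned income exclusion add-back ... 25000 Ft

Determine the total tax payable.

General income tax:
  448000 Ft × 15% = 67200 Ft
  231500 Ft × 26% = 60190 Ft
  → 127390 Ft

Alternative floor tax:
  Adjusted income: 679500 Ft + 32400 Ft + 25000 Ft = 736900 Ft
  Less exemption 89000 Ft → base 647900 Ft
  647900 Ft × 11% = 71269 Ft

127390 Ft > 71269 Ft, so the general income tax governs.

127390 Ft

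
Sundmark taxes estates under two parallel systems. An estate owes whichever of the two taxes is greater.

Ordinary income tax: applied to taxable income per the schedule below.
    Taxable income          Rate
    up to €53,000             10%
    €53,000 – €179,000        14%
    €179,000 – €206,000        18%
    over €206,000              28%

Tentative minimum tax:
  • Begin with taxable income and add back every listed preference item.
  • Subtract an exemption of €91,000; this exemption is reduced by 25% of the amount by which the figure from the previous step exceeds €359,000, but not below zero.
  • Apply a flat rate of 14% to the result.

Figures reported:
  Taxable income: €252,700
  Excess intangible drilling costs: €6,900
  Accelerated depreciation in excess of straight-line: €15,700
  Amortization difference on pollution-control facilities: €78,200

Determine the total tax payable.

Ordinary income tax:
  €53,000 × 10% = €5,300
  €126,000 × 14% = €17,640
  €27,000 × 18% = €4,860
  €46,700 × 28% = €13,076
  → €40,876

Tentative minimum tax:
  Adjusted income: €252,700 + €6,900 + €15,700 + €78,200 = €353,500
  Exemption: €353,500 ≤ €359,000, so full €91,000 applies
  Base: €353,500 − €91,000 = €262,500
  €262,500 × 14% = €36,750

€40,876 > €36,750, so the ordinary income tax governs.

€40,876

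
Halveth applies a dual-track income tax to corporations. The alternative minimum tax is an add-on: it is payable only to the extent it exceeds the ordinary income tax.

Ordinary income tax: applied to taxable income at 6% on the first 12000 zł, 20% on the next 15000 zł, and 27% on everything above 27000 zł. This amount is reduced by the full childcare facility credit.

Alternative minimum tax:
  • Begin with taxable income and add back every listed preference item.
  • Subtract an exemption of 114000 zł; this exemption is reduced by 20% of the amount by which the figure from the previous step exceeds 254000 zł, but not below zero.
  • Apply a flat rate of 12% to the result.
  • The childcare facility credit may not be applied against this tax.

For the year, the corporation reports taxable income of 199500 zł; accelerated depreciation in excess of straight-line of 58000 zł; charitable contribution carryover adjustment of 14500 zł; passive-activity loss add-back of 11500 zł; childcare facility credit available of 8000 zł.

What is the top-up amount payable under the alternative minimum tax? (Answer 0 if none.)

0 zł

Alternative minimum tax:
  Adjusted income: 199500 zł + 58000 zł + 14500 zł + 11500 zł = 283500 zł
  Exemption: 114000 zł − 20% × (283500 zł − 254000 zł) = 114000 zł − 5900 zł = 108100 zł
  Base: 283500 zł − 108100 zł = 175400 zł
  175400 zł × 12% = 21048 zł

Ordinary income tax:
  12000 zł × 6% = 720 zł
  15000 zł × 20% = 3000 zł
  172500 zł × 27% = 46575 zł
  → 50295 zł
  Less childcare facility credit 8000 zł → 42295 zł

21048 zł ≤ 42295 zł, so no add-on is due.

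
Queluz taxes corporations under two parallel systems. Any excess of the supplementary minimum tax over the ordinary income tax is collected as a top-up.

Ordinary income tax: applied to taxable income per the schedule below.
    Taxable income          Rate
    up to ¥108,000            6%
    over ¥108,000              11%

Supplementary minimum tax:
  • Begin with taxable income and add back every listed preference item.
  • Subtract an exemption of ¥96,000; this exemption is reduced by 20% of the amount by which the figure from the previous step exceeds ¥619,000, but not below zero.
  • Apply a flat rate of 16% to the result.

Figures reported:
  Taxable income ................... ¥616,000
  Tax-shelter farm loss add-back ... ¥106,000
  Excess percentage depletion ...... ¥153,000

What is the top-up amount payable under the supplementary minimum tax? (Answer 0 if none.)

¥70,472

Supplementary minimum tax:
  Adjusted income: ¥616,000 + ¥106,000 + ¥153,000 = ¥875,000
  Exemption: ¥96,000 − 20% × (¥875,000 − ¥619,000) = ¥96,000 − ¥51,200 = ¥44,800
  Base: ¥875,000 − ¥44,800 = ¥830,200
  ¥830,200 × 16% = ¥132,832

Ordinary income tax:
  ¥108,000 × 6% = ¥6,480
  ¥508,000 × 11% = ¥55,880
  → ¥62,360

Excess of supplementary minimum tax over ordinary income tax: ¥132,832 − ¥62,360 = ¥70,472.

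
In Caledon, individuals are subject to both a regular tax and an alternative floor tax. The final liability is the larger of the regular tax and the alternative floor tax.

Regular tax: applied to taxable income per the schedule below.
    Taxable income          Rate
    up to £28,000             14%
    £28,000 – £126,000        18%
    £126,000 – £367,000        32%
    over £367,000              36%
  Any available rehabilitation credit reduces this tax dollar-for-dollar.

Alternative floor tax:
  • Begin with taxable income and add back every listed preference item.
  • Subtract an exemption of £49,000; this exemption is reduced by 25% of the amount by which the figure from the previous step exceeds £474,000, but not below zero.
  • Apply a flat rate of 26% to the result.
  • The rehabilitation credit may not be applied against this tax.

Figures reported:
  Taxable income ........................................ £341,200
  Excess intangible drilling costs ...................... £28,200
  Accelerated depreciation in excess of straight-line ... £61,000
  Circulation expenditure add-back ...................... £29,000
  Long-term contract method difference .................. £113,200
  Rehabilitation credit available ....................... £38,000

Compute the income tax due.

£142,545

Regular tax:
  £28,000 × 14% = £3,920
  £98,000 × 18% = £17,640
  £215,200 × 32% = £68,864
  → £90,424
  Less rehabilitation credit £38,000 → £52,424

Alternative floor tax:
  Adjusted income: £341,200 + £28,200 + £61,000 + £29,000 + £113,200 = £572,600
  Exemption: £49,000 − 25% × (£572,600 − £474,000) = £49,000 − £24,650 = £24,350
  Base: £572,600 − £24,350 = £548,250
  £548,250 × 26% = £142,545

£142,545 > £52,424, so the alternative floor tax is the binding amount.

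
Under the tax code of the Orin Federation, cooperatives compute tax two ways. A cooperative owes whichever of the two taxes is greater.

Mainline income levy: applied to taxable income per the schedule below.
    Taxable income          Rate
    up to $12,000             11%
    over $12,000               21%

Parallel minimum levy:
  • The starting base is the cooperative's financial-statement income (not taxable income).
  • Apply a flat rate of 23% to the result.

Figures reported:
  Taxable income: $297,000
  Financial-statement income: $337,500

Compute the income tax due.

Mainline income levy:
  $12,000 × 11% = $1,320
  $285,000 × 21% = $59,850
  → $61,170

Parallel minimum levy:
  Base (financial-statement income): $337,500
  $337,500 × 23% = $77,625

$77,625 > $61,170, so the parallel minimum levy is the binding amount.

$77,625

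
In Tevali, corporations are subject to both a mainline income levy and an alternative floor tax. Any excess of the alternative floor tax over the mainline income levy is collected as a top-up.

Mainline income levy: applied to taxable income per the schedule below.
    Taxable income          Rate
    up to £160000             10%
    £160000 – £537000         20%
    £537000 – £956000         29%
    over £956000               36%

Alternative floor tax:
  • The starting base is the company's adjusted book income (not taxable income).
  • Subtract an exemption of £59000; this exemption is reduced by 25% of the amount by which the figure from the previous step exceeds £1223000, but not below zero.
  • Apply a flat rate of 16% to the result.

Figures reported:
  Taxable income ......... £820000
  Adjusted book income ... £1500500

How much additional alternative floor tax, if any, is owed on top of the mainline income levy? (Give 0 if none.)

£66610

Alternative floor tax:
  Base (adjusted book income): £1500500
  Exemption: 25% × (£1500500 − £1223000) = £69375 ≥ £59000, so the exemption is fully phased out
  Base: £1500500 − £0 = £1500500
  £1500500 × 16% = £240080

Mainline income levy:
  £160000 × 10% = £16000
  £377000 × 20% = £75400
  £283000 × 29% = £82070
  → £173470

Excess of alternative floor tax over mainline income levy: £240080 − £173470 = £66610.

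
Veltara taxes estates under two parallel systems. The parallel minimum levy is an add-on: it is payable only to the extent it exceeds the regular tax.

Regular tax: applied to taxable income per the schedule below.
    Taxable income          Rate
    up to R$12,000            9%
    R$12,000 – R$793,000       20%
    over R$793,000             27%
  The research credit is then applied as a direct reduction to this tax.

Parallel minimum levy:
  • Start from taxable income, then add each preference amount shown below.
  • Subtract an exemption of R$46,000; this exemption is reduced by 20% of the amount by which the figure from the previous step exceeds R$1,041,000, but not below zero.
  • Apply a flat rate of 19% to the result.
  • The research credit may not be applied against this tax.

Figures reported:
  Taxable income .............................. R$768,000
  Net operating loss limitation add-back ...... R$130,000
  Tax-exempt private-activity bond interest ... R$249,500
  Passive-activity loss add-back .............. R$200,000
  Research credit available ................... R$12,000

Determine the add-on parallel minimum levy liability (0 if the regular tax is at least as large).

Regular tax:
  R$12,000 × 9% = R$1,080
  R$756,000 × 20% = R$151,200
  → R$152,280
  Less research credit R$12,000 → R$140,280

Parallel minimum levy:
  Adjusted income: R$768,000 + R$130,000 + R$249,500 + R$200,000 = R$1,347,500
  Exemption: 20% × (R$1,347,500 − R$1,041,000) = R$61,300 ≥ R$46,000, so the exemption is fully phased out
  Base: R$1,347,500 − R$0 = R$1,347,500
  R$1,347,500 × 19% = R$256,025

Excess of parallel minimum levy over regular tax: R$256,025 − R$140,280 = R$115,745.

R$115,745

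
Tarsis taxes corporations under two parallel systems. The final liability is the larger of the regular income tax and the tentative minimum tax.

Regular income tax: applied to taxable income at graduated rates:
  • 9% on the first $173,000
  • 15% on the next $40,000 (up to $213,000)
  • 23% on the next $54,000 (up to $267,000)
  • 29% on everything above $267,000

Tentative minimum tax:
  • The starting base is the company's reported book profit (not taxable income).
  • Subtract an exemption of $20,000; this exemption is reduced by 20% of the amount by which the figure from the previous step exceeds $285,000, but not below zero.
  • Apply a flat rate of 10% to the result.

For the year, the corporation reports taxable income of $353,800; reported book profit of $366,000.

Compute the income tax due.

Regular income tax:
  $173,000 × 9% = $15,570
  $40,000 × 15% = $6,000
  $54,000 × 23% = $12,420
  $86,800 × 29% = $25,172
  → $59,162

Tentative minimum tax:
  Base (reported book profit): $366,000
  Exemption: $20,000 − 20% × ($366,000 − $285,000) = $20,000 − $16,200 = $3,800
  Base: $366,000 − $3,800 = $362,200
  $362,200 × 10% = $36,220

$59,162 > $36,220, so the regular income tax governs.

$59,162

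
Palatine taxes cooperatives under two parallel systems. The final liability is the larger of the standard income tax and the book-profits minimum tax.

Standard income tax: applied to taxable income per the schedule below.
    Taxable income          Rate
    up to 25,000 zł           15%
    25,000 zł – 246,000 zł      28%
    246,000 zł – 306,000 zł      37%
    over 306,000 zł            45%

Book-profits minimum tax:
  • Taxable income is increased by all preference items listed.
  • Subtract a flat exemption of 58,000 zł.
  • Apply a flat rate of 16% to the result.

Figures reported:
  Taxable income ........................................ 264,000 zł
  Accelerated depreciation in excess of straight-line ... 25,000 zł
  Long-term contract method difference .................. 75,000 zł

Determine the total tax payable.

72,290 zł

Book-profits minimum tax:
  Adjusted income: 264,000 zł + 25,000 zł + 75,000 zł = 364,000 zł
  Less exemption 58,000 zł → base 306,000 zł
  306,000 zł × 16% = 48,960 zł

Standard income tax:
  25,000 zł × 15% = 3,750 zł
  221,000 zł × 28% = 61,880 zł
  18,000 zł × 37% = 6,660 zł
  → 72,290 zł

72,290 zł > 48,960 zł, so the standard income tax governs.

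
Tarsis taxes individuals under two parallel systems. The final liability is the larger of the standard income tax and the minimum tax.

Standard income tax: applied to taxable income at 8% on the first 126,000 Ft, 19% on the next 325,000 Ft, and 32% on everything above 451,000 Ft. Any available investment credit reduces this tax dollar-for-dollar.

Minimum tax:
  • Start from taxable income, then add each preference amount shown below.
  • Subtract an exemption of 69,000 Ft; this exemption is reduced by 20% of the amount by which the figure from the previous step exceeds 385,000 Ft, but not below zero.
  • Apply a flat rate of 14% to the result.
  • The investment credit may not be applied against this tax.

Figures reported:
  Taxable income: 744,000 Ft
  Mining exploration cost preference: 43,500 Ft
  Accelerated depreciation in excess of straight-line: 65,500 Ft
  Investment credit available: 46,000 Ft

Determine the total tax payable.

119,590 Ft

Standard income tax:
  126,000 Ft × 8% = 10,080 Ft
  325,000 Ft × 19% = 61,750 Ft
  293,000 Ft × 32% = 93,760 Ft
  → 165,590 Ft
  Less investment credit 46,000 Ft → 119,590 Ft

Minimum tax:
  Adjusted income: 744,000 Ft + 43,500 Ft + 65,500 Ft = 853,000 Ft
  Exemption: 20% × (853,000 Ft − 385,000 Ft) = 93,600 Ft ≥ 69,000 Ft, so the exemption is fully phased out
  Base: 853,000 Ft − 0 Ft = 853,000 Ft
  853,000 Ft × 14% = 119,420 Ft

119,590 Ft > 119,420 Ft, so the standard income tax governs.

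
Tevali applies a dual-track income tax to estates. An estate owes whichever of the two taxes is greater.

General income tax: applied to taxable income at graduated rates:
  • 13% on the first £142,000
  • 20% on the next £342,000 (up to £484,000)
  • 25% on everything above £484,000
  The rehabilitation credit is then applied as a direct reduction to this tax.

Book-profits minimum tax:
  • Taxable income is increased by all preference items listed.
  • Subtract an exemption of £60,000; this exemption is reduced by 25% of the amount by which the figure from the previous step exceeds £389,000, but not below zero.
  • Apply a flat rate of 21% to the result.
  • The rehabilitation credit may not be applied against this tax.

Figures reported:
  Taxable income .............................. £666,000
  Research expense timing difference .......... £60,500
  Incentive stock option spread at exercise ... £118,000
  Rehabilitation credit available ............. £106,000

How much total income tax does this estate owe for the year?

£177,345

General income tax:
  £142,000 × 13% = £18,460
  £342,000 × 20% = £68,400
  £182,000 × 25% = £45,500
  → £132,360
  Less rehabilitation credit £106,000 → £26,360

Book-profits minimum tax:
  Adjusted income: £666,000 + £60,500 + £118,000 = £844,500
  Exemption: 25% × (£844,500 − £389,000) = £113,875 ≥ £60,000, so the exemption is fully phased out
  Base: £844,500 − £0 = £844,500
  £844,500 × 21% = £177,345

£177,345 > £26,360, so the book-profits minimum tax is the binding amount.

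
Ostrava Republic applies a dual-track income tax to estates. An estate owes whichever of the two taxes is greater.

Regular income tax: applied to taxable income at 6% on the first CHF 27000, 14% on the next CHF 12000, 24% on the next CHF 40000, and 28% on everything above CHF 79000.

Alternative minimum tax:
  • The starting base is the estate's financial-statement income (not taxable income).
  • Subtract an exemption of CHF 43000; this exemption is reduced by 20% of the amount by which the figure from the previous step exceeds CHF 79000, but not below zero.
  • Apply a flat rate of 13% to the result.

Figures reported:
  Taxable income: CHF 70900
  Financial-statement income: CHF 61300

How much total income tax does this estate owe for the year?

Alternative minimum tax:
  Base (financial-statement income): CHF 61300
  Exemption: CHF 61300 ≤ CHF 79000, so full CHF 43000 applies
  Base: CHF 61300 − CHF 43000 = CHF 18300
  CHF 18300 × 13% = CHF 2379

Regular income tax:
  CHF 27000 × 6% = CHF 1620
  CHF 12000 × 14% = CHF 1680
  CHF 31900 × 24% = CHF 7656
  → CHF 10956

CHF 10956 > CHF 2379, so the regular income tax governs.

CHF 10956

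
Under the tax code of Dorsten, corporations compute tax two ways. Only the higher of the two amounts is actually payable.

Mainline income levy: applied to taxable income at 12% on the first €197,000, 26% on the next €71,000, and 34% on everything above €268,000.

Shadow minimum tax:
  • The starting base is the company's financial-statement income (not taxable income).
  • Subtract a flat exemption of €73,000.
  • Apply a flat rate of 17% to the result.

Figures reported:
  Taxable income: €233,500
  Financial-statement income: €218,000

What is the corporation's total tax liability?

€33,130

Shadow minimum tax:
  Base (financial-statement income): €218,000
  Less exemption €73,000 → base €145,000
  €145,000 × 17% = €24,650

Mainline income levy:
  €197,000 × 12% = €23,640
  €36,500 × 26% = €9,490
  → €33,130

€33,130 > €24,650, so the mainline income levy governs.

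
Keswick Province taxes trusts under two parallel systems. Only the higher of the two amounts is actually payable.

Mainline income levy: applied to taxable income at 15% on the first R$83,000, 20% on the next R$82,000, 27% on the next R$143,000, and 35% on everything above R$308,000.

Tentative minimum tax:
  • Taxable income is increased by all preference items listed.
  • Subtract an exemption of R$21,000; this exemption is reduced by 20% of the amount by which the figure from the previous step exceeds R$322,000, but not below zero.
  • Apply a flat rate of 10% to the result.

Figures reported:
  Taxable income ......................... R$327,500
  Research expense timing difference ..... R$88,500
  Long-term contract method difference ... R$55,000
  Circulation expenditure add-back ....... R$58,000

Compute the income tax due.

Tentative minimum tax:
  Adjusted income: R$327,500 + R$88,500 + R$55,000 + R$58,000 = R$529,000
  Exemption: 20% × (R$529,000 − R$322,000) = R$41,400 ≥ R$21,000, so the exemption is fully phased out
  Base: R$529,000 − R$0 = R$529,000
  R$529,000 × 10% = R$52,900

Mainline income levy:
  R$83,000 × 15% = R$12,450
  R$82,000 × 20% = R$16,400
  R$143,000 × 27% = R$38,610
  R$19,500 × 35% = R$6,825
  → R$74,285

R$74,285 > R$52,900, so the mainline income levy governs.

R$74,285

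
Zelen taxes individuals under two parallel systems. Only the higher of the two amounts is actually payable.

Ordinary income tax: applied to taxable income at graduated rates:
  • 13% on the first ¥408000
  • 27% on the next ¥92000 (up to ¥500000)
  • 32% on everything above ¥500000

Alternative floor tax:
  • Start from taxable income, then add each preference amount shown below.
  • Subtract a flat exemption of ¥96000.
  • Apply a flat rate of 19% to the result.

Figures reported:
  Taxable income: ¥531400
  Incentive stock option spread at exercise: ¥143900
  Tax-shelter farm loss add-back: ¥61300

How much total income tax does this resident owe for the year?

¥121714

Alternative floor tax:
  Adjusted income: ¥531400 + ¥143900 + ¥61300 = ¥736600
  Less exemption ¥96000 → base ¥640600
  ¥640600 × 19% = ¥121714

Ordinary income tax:
  ¥408000 × 13% = ¥53040
  ¥92000 × 27% = ¥24840
  ¥31400 × 32% = ¥10048
  → ¥87928

¥121714 > ¥87928, so the alternative floor tax is the binding amount.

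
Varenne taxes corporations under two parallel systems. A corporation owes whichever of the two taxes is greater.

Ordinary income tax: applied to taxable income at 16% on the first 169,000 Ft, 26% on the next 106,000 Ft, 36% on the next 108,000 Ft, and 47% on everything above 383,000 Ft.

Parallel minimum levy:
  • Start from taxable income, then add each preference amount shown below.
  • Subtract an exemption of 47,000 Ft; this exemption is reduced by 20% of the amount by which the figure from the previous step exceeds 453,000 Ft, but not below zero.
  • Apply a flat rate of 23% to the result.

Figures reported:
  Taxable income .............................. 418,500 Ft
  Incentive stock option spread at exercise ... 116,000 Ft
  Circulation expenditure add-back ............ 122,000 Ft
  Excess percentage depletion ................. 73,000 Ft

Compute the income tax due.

Parallel minimum levy:
  Adjusted income: 418,500 Ft + 116,000 Ft + 122,000 Ft + 73,000 Ft = 729,500 Ft
  Exemption: 20% × (729,500 Ft − 453,000 Ft) = 55,300 Ft ≥ 47,000 Ft, so the exemption is fully phased out
  Base: 729,500 Ft − 0 Ft = 729,500 Ft
  729,500 Ft × 23% = 167,785 Ft

Ordinary income tax:
  169,000 Ft × 16% = 27,040 Ft
  106,000 Ft × 26% = 27,560 Ft
  108,000 Ft × 36% = 38,880 Ft
  35,500 Ft × 47% = 16,685 Ft
  → 110,165 Ft

167,785 Ft > 110,165 Ft, so the parallel minimum levy is the binding amount.

167,785 Ft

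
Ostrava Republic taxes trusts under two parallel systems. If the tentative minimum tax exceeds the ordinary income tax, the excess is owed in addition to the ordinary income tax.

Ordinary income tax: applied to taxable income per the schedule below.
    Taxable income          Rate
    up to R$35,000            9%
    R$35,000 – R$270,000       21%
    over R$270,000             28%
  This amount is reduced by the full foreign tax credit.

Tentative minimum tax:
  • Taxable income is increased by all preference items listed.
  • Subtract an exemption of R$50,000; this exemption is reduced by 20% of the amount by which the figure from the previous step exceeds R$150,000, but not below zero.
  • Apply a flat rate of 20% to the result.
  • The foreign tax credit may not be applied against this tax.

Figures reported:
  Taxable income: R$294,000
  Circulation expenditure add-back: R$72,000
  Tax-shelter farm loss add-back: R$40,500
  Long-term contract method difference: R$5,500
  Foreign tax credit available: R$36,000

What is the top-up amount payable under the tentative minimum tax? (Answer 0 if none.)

Tentative minimum tax:
  Adjusted income: R$294,000 + R$72,000 + R$40,500 + R$5,500 = R$412,000
  Exemption: 20% × (R$412,000 − R$150,000) = R$52,400 ≥ R$50,000, so the exemption is fully phased out
  Base: R$412,000 − R$0 = R$412,000
  R$412,000 × 20% = R$82,400

Ordinary income tax:
  R$35,000 × 9% = R$3,150
  R$235,000 × 21% = R$49,350
  R$24,000 × 28% = R$6,720
  → R$59,220
  Less foreign tax credit R$36,000 → R$23,220

Excess of tentative minimum tax over ordinary income tax: R$82,400 − R$23,220 = R$59,180.

R$59,180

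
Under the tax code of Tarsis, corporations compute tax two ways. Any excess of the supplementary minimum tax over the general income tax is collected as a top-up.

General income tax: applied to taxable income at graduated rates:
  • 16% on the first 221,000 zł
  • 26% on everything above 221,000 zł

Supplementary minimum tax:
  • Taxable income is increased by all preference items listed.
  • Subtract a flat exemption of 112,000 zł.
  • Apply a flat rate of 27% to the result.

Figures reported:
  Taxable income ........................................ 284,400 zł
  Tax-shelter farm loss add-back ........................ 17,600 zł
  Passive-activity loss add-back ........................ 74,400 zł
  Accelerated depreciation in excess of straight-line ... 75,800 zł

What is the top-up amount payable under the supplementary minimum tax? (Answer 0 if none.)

General income tax:
  221,000 zł × 16% = 35,360 zł
  63,400 zł × 26% = 16,484 zł
  → 51,844 zł

Supplementary minimum tax:
  Adjusted income: 284,400 zł + 17,600 zł + 74,400 zł + 75,800 zł = 452,200 zł
  Less exemption 112,000 zł → base 340,200 zł
  340,200 zł × 27% = 91,854 zł

Excess of supplementary minimum tax over general income tax: 91,854 zł − 51,844 zł = 40,010 zł.

40,010 zł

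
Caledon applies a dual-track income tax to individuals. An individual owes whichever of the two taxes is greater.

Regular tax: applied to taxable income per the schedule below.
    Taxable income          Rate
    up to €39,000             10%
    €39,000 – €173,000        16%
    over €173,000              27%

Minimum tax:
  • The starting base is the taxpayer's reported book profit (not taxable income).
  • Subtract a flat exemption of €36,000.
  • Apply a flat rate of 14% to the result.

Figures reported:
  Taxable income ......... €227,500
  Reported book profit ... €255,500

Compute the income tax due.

€40,055

Minimum tax:
  Base (reported book profit): €255,500
  Less exemption €36,000 → base €219,500
  €219,500 × 14% = €30,730

Regular tax:
  €39,000 × 10% = €3,900
  €134,000 × 16% = €21,440
  €54,500 × 27% = €14,715
  → €40,055

€40,055 > €30,730, so the regular tax governs.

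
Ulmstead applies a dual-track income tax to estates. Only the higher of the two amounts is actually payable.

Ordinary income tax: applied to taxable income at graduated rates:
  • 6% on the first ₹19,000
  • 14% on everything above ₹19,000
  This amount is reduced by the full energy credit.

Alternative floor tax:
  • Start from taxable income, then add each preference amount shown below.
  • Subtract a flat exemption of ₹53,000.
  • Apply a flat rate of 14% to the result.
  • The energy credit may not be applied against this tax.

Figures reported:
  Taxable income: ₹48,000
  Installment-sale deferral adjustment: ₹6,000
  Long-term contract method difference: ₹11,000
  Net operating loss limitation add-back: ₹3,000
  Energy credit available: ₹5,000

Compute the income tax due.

Ordinary income tax:
  ₹19,000 × 6% = ₹1,140
  ₹29,000 × 14% = ₹4,060
  → ₹5,200
  Less energy credit ₹5,000 → ₹200

Alternative floor tax:
  Adjusted income: ₹48,000 + ₹6,000 + ₹11,000 + ₹3,000 = ₹68,000
  Less exemption ₹53,000 → base ₹15,000
  ₹15,000 × 14% = ₹2,100

₹2,100 > ₹200, so the alternative floor tax is the binding amount.

₹2,100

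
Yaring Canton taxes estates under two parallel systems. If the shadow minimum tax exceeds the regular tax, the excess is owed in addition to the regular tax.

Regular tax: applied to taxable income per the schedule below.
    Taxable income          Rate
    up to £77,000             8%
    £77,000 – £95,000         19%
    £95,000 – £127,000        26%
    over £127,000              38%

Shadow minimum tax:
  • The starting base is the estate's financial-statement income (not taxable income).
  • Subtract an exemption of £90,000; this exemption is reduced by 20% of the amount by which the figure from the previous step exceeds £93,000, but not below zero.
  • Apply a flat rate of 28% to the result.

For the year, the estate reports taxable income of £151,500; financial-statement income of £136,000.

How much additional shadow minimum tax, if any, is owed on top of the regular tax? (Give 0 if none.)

£0

Regular tax:
  £77,000 × 8% = £6,160
  £18,000 × 19% = £3,420
  £32,000 × 26% = £8,320
  £24,500 × 38% = £9,310
  → £27,210

Shadow minimum tax:
  Base (financial-statement income): £136,000
  Exemption: £90,000 − 20% × (£136,000 − £93,000) = £90,000 − £8,600 = £81,400
  Base: £136,000 − £81,400 = £54,600
  £54,600 × 28% = £15,288

£15,288 ≤ £27,210, so no add-on is due.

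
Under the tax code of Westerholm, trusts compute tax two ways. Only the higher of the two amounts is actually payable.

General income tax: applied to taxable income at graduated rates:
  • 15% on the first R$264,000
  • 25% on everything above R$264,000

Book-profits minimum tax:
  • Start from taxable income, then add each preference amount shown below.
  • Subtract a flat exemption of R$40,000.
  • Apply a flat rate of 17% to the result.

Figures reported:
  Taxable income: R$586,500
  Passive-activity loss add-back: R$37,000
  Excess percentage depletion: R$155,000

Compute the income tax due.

Book-profits minimum tax:
  Adjusted income: R$586,500 + R$37,000 + R$155,000 = R$778,500
  Less exemption R$40,000 → base R$738,500
  R$738,500 × 17% = R$125,545

General income tax:
  R$264,000 × 15% = R$39,600
  R$322,500 × 25% = R$80,625
  → R$120,225

R$125,545 > R$120,225, so the book-profits minimum tax is the binding amount.

R$125,545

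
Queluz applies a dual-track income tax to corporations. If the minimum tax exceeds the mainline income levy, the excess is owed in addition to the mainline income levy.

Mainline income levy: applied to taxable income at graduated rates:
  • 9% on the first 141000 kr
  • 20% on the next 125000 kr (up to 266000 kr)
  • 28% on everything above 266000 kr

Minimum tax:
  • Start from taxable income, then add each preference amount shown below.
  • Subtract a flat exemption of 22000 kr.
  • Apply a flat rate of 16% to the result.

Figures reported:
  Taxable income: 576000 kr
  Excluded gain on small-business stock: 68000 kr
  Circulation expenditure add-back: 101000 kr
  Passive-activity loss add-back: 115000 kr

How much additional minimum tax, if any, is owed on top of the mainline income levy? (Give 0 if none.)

9590 kr

Minimum tax:
  Adjusted income: 576000 kr + 68000 kr + 101000 kr + 115000 kr = 860000 kr
  Less exemption 22000 kr → base 838000 kr
  838000 kr × 16% = 134080 kr

Mainline income levy:
  141000 kr × 9% = 12690 kr
  125000 kr × 20% = 25000 kr
  310000 kr × 28% = 86800 kr
  → 124490 kr

Excess of minimum tax over mainline income levy: 134080 kr − 124490 kr = 9590 kr.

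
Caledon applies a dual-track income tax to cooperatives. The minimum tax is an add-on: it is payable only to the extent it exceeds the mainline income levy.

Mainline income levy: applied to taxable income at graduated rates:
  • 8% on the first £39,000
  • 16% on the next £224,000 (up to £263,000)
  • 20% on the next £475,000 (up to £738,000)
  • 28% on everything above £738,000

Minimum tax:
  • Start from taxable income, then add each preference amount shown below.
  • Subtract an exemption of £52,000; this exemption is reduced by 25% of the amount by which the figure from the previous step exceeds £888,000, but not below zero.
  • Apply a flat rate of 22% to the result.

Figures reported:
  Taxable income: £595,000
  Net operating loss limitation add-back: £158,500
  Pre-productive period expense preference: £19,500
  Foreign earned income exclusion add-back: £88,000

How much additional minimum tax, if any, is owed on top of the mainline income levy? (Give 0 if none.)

£72,620

Mainline income levy:
  £39,000 × 8% = £3,120
  £224,000 × 16% = £35,840
  £332,000 × 20% = £66,400
  → £105,360

Minimum tax:
  Adjusted income: £595,000 + £158,500 + £19,500 + £88,000 = £861,000
  Exemption: £861,000 ≤ £888,000, so full £52,000 applies
  Base: £861,000 − £52,000 = £809,000
  £809,000 × 22% = £177,980

Excess of minimum tax over mainline income levy: £177,980 − £105,360 = £72,620.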